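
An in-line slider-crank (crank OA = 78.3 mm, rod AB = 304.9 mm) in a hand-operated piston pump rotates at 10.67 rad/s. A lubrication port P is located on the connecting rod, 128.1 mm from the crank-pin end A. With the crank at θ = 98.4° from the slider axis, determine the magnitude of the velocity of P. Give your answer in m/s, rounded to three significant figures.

0.816

ω = 10.67 rad/s.  Crank-pin speed |V_A| = rω = 0.83546 m/s, perpendicular to OA.
Rod angle: sinφ = −(r/L) sinθ ⇒ φ = -14.717°; ω_rod = −rω cosθ/√(L²−r²sin²θ) = +0.41386 rad/s.
V_P = V_A + ω_rod × AP, with AP = 0.1281 m along the rod.
Components: V_Px = −rω sinθ − a·ω_rod·sinφ = -0.81303 m/s;  V_Py = rω cosθ + a·ω_rod·cosφ = -0.07077 m/s.
|V_P| = √(V_Px² + V_Py²) = 0.8161 m/s.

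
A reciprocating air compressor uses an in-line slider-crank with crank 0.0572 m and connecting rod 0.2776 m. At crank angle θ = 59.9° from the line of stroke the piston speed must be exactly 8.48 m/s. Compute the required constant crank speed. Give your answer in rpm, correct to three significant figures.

1480

For an in-line slider-crank, |v_piston| = rω|sinθ|·[1 + r cosθ/√(L² − r² sin²θ)].
With r = 0.0572 m, L = 0.2776 m, θ = 59.9°: the bracketed kinematic factor |dx/dθ| = 0.054684 m.
ω = v/|dx/dθ| = 8.48/0.054684 = 155.07 rad/s.
N = 60ω/(2π) = 1480.8 rpm.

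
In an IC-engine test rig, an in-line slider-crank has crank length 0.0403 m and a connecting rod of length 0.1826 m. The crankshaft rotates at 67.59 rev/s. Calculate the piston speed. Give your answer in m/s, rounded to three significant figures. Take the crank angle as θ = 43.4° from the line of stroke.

13.7

ω = 2π·67.6 = 424.7 rad/s
For an in-line slider-crank, x = r cosθ + √(L² − r² sin²θ), so v = −rω sinθ·[1 + r cosθ/√(L² − r² sin²θ)].
With r = 0.0403 m, L = 0.1826 m, θ = 43.4°: √(L² − r² sin²θ) = 0.18049 m.
v = −0.0403·424.7·0.68709·[1 + 0.0403·0.72657/0.18049] = -13.667 m/s.
|v| = 13.667 m/s.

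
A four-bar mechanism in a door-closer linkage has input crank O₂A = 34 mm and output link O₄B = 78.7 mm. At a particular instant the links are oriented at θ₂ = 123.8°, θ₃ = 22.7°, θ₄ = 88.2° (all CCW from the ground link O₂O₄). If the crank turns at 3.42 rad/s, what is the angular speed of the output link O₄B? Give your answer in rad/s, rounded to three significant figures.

ω₂ = 3.42 rad/s
Differentiating the loop-closure r₂e^{iθ₂}+r₃e^{iθ₃}=r₁+r₄e^{iθ₄} gives r₂ω₂e^{iθ₂}+r₃ω₃e^{iθ₃}=r₄ω₄e^{iθ₄}.
Eliminating the other unknown: ω₄ = r₂ω₂ sin(θ₂−θ₃) / [r₄ sin(θ₄−θ₃)].
Numerator sine = +0.98129; denominator sine = +0.90996.
Result = 0.034·3.42·(+0.98129) / (0.0787·(+0.90996)) = +1.5933 rad/s; magnitude 1.5933 rad/s.

1.59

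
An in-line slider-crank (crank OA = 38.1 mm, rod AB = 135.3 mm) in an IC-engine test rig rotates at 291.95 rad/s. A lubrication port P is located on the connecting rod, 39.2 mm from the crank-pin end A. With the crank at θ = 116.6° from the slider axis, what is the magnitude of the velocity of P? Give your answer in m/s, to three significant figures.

10.2

ω = 291.9 rad/s.  Crank-pin speed |V_A| = rω = 11.123 m/s, perpendicular to OA.
Rod angle: sinφ = −(r/L) sinθ ⇒ φ = -14.583°; ω_rod = −rω cosθ/√(L²−r²sin²θ) = +38.037 rad/s.
V_P = V_A + ω_rod × AP, with AP = 0.0392 m along the rod.
Components: V_Px = −rω sinθ − a·ω_rod·sinφ = -9.5705 m/s;  V_Py = rω cosθ + a·ω_rod·cosφ = -3.5376 m/s.
|V_P| = √(V_Px² + V_Py²) = 10.203 m/s.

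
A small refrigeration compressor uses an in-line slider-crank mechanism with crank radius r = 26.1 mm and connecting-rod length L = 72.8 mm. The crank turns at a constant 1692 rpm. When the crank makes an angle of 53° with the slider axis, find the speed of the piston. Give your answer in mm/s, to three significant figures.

ω = 2π·1692/60 = 177.2 rad/s
For an in-line slider-crank, x = r cosθ + √(L² − r² sin²θ), so v = −rω sinθ·[1 + r cosθ/√(L² − r² sin²θ)].
With r = 0.0261 m, L = 0.0728 m, θ = 53°: √(L² − r² sin²θ) = 0.069752 m.
v = −0.0261·177.2·0.79864·[1 + 0.0261·0.60182/0.069752] = -4.525 m/s.
|v| = 4.525 m/s = 4525 mm/s.

4530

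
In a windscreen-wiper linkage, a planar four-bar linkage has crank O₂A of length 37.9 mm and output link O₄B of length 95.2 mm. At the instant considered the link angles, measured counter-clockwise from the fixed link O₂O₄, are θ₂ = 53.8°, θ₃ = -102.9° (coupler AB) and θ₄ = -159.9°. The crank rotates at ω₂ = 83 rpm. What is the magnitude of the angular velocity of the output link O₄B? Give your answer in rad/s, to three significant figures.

1.63

ω₂ = 8.692 rad/s (from 83 rpm).
Differentiating the loop-closure r₂e^{iθ₂}+r₃e^{iθ₃}=r₁+r₄e^{iθ₄} gives r₂ω₂e^{iθ₂}+r₃ω₃e^{iθ₃}=r₄ω₄e^{iθ₄}.
Eliminating the other unknown: ω₄ = r₂ω₂ sin(θ₂−θ₃) / [r₄ sin(θ₄−θ₃)].
Numerator sine = +0.39555; denominator sine = -0.83867.
Result = 0.0379·8.692·(+0.39555) / (0.0952·(-0.83867)) = -1.632 rad/s; magnitude 1.632 rad/s.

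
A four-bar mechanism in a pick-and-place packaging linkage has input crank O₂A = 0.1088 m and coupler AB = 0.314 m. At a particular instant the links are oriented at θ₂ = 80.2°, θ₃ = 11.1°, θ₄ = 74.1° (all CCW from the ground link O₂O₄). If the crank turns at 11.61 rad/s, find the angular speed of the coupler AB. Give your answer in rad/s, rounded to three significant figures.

0.480

ω₂ = 11.61 rad/s
Differentiating the loop-closure r₂e^{iθ₂}+r₃e^{iθ₃}=r₁+r₄e^{iθ₄} gives r₂ω₂e^{iθ₂}+r₃ω₃e^{iθ₃}=r₄ω₄e^{iθ₄}.
Eliminating the other unknown: ω₃ = r₂ω₂ sin(θ₄−θ₂) / [r₃ sin(θ₃−θ₄)].
Numerator sine = -0.10626; denominator sine = -0.89101.
Result = 0.1088·11.61·(-0.10626) / (0.314·(-0.89101)) = +0.47977 rad/s; magnitude 0.47977 rad/s.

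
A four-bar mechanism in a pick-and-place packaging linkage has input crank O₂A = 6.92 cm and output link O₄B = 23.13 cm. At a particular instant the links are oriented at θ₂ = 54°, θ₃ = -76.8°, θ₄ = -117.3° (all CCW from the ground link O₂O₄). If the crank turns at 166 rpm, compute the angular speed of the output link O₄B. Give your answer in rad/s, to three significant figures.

6.06

ω₂ = 17.38 rad/s (from 166 rpm).
Differentiating the loop-closure r₂e^{iθ₂}+r₃e^{iθ₃}=r₁+r₄e^{iθ₄} gives r₂ω₂e^{iθ₂}+r₃ω₃e^{iθ₃}=r₄ω₄e^{iθ₄}.
Eliminating the other unknown: ω₄ = r₂ω₂ sin(θ₂−θ₃) / [r₄ sin(θ₄−θ₃)].
Numerator sine = +0.75700; denominator sine = -0.64945.
Result = 0.0692·17.38·(+0.75700) / (0.2313·(-0.64945)) = -6.062 rad/s; magnitude 6.062 rad/s.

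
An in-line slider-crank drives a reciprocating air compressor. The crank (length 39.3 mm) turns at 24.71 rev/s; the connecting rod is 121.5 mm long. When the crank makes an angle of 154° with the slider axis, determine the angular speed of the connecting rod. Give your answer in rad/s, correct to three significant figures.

ω = 155.3 rad/s (converted from 24.71 rev/s).
The rod makes angle φ with the slider axis where L sinφ = r sinθ; differentiating, L cosφ·φ̇ = r ω cosθ.
L cosφ = √(L² − r² sin²θ) = 0.12027 m.
|ω_rod| = r ω |cosθ| / √(L² − r² sin²θ) = 0.0393·155.3·0.89879/0.12027 = 45.597 rad/s.

45.6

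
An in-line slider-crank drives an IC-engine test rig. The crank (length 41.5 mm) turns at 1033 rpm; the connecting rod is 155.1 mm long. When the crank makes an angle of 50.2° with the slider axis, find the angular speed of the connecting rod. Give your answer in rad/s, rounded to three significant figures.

ω = 108.2 rad/s (converted from 1033 rpm).
The rod makes angle φ with the slider axis where L sinφ = r sinθ; differentiating, L cosφ·φ̇ = r ω cosθ.
L cosφ = √(L² − r² sin²θ) = 0.15179 m.
|ω_rod| = r ω |cosθ| / √(L² − r² sin²θ) = 0.0415·108.2·0.64011/0.15179 = 18.932 rad/s.

18.9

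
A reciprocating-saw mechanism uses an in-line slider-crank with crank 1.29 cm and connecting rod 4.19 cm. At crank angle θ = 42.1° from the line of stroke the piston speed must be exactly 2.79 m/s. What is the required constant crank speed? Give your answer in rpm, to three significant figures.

2500

For an in-line slider-crank, |v_piston| = rω|sinθ|·[1 + r cosθ/√(L² − r² sin²θ)].
With r = 0.0129 m, L = 0.0419 m, θ = 42.1°: the bracketed kinematic factor |dx/dθ| = 0.010668 m.
ω = v/|dx/dθ| = 2.79/0.010668 = 261.54 rad/s.
N = 60ω/(2π) = 2497.5 rpm.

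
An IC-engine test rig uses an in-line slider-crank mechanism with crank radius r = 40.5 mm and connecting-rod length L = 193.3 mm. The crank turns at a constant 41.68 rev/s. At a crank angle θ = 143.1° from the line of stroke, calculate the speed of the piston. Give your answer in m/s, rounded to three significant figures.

ω = 2π·41.7 = 261.9 rad/s
For an in-line slider-crank, x = r cosθ + √(L² − r² sin²θ), so v = −rω sinθ·[1 + r cosθ/√(L² − r² sin²θ)].
With r = 0.0405 m, L = 0.1933 m, θ = 143.1°: √(L² − r² sin²θ) = 0.19176 m.
v = −0.0405·261.9·0.60042·[1 + 0.0405·-0.79968/0.19176] = -5.2927 m/s.
|v| = 5.2927 m/s.

5.29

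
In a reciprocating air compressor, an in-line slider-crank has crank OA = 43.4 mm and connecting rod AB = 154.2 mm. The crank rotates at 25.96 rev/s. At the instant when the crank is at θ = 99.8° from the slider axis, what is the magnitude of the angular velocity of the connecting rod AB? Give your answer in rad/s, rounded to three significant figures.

8.13

ω = 163.1 rad/s (converted from 25.96 rev/s).
The rod makes angle φ with the slider axis where L sinφ = r sinθ; differentiating, L cosφ·φ̇ = r ω cosθ.
L cosφ = √(L² − r² sin²θ) = 0.14815 m.
|ω_rod| = r ω |cosθ| / √(L² − r² sin²θ) = 0.0434·163.1·0.17021/0.14815 = 8.1331 rad/s.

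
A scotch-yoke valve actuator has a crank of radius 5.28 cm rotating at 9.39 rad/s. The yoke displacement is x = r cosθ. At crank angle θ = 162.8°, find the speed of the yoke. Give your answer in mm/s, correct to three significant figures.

ω = 9.39 rad/s
x = r cosθ ⇒ ẋ = −rω sinθ.
|v| = rω|sinθ| = 0.0528·9.39·|sin 162.8°| = 0.14661 m/s = 146.61 mm/s.

147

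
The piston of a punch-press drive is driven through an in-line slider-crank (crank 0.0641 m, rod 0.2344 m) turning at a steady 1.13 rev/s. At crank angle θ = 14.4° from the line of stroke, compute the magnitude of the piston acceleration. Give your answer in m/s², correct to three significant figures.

3.91

ω = 2π·1.13 = 7.1 rad/s
x(θ) = r cosθ + √(L² − r² sin²θ); with ω constant, a = ω²·d²x/dθ².
d²x/dθ² = −r cosθ − r²(cos2θ)/√u − r⁴ sin²2θ/(4u^{3/2}),  u = L² − r² sin²θ = 0.0546892 m².
Substituting r = 0.0641 m, L = 0.2344 m, θ = 14.4°: d²x/dθ² = -0.077559 m.
a = ω²·d²x/dθ² = (7.1)²·(-0.077559) = -3.9098 m/s²;  |a| = 3.9098 m/s².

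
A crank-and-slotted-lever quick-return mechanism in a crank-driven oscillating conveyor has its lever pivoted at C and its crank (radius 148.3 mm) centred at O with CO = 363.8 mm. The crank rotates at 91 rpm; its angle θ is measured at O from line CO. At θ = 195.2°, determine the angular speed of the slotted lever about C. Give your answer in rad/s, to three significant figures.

5.71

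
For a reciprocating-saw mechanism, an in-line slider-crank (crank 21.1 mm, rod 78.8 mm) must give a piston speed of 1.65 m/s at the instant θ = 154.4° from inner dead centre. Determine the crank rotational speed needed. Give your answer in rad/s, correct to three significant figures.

239

For an in-line slider-crank, |v_piston| = rω|sinθ|·[1 + r cosθ/√(L² − r² sin²θ)].
With r = 0.0211 m, L = 0.0788 m, θ = 154.4°: the bracketed kinematic factor |dx/dθ| = 0.0069005 m.
ω = v/|dx/dθ| = 1.65/0.0069005 = 239.11 rad/s.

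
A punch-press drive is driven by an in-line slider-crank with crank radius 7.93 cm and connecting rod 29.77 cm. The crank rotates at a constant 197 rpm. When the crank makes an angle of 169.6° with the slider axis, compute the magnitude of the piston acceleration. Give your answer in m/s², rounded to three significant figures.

ω = 2π·197/60 = 20.63 rad/s
x(θ) = r cosθ + √(L² − r² sin²θ); with ω constant, a = ω²·d²x/dθ².
d²x/dθ² = −r cosθ − r²(cos2θ)/√u − r⁴ sin²2θ/(4u^{3/2}),  u = L² − r² sin²θ = 0.0884204 m².
Substituting r = 0.0793 m, L = 0.2977 m, θ = 169.6°: d²x/dθ² = +0.05818 m.
a = ω²·d²x/dθ² = (20.63)²·(+0.05818) = +24.761 m/s²;  |a| = 24.761 m/s².

24.8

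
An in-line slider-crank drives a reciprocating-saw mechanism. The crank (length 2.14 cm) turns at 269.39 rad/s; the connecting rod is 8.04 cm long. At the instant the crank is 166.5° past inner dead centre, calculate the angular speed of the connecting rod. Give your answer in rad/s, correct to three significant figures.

69.9

ω = 269.4 rad/s
The rod makes angle φ with the slider axis where L sinφ = r sinθ; differentiating, L cosφ·φ̇ = r ω cosθ.
L cosφ = √(L² − r² sin²θ) = 0.080245 m.
|ω_rod| = r ω |cosθ| / √(L² − r² sin²θ) = 0.0214·269.4·0.97237/0.080245 = 69.857 rad/s.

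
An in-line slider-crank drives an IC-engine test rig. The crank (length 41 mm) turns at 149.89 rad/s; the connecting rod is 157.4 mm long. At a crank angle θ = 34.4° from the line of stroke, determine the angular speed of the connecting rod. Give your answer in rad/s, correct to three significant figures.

32.6

ω = 149.9 rad/s
The rod makes angle φ with the slider axis where L sinφ = r sinθ; differentiating, L cosφ·φ̇ = r ω cosθ.
L cosφ = √(L² − r² sin²θ) = 0.15569 m.
|ω_rod| = r ω |cosθ| / √(L² − r² sin²θ) = 0.041·149.9·0.82511/0.15569 = 32.57 rad/s.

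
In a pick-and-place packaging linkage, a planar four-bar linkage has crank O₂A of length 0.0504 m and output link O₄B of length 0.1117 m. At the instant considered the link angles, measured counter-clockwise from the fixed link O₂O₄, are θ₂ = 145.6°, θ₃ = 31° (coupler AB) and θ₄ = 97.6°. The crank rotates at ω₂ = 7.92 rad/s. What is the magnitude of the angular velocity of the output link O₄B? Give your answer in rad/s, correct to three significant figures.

3.54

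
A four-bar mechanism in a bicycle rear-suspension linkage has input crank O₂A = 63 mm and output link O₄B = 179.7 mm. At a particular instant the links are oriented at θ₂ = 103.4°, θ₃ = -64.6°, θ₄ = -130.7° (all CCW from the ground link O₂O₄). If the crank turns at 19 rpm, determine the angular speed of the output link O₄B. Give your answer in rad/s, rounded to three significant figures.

ω₂ = 1.99 rad/s (from 19 rpm).
Differentiating the loop-closure r₂e^{iθ₂}+r₃e^{iθ₃}=r₁+r₄e^{iθ₄} gives r₂ω₂e^{iθ₂}+r₃ω₃e^{iθ₃}=r₄ω₄e^{iθ₄}.
Eliminating the other unknown: ω₄ = r₂ω₂ sin(θ₂−θ₃) / [r₄ sin(θ₄−θ₃)].
Numerator sine = +0.20791; denominator sine = -0.91425.
Result = 0.063·1.99·(+0.20791) / (0.1797·(-0.91425)) = -0.15863 rad/s; magnitude 0.15863 rad/s.

0.159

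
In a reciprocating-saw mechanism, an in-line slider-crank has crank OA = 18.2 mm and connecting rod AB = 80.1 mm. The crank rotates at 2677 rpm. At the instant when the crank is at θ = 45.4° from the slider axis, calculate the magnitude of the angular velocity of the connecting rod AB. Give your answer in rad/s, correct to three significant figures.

ω = 280.3 rad/s (converted from 2677 rpm).
The rod makes angle φ with the slider axis where L sinφ = r sinθ; differentiating, L cosφ·φ̇ = r ω cosθ.
L cosφ = √(L² − r² sin²θ) = 0.079045 m.
|ω_rod| = r ω |cosθ| / √(L² − r² sin²θ) = 0.0182·280.3·0.70215/0.079045 = 45.322 rad/s.

45.3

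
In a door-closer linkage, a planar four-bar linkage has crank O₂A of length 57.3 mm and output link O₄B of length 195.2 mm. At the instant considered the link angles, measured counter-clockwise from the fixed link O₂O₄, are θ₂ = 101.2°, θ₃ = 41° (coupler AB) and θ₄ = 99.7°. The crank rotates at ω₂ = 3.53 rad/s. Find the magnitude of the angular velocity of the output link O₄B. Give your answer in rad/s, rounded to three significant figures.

1.05

ω₂ = 3.53 rad/s
Differentiating the loop-closure r₂e^{iθ₂}+r₃e^{iθ₃}=r₁+r₄e^{iθ₄} gives r₂ω₂e^{iθ₂}+r₃ω₃e^{iθ₃}=r₄ω₄e^{iθ₄}.
Eliminating the other unknown: ω₄ = r₂ω₂ sin(θ₂−θ₃) / [r₄ sin(θ₄−θ₃)].
Numerator sine = +0.86777; denominator sine = +0.85446.
Result = 0.0573·3.53·(+0.86777) / (0.1952·(+0.85446)) = +1.0524 rad/s; magnitude 1.0524 rad/s.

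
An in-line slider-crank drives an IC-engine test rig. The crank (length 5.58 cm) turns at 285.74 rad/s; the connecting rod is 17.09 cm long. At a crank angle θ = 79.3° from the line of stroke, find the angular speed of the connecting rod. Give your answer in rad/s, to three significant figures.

18.3

ω = 285.7 rad/s
The rod makes angle φ with the slider axis where L sinφ = r sinθ; differentiating, L cosφ·φ̇ = r ω cosθ.
L cosφ = √(L² − r² sin²θ) = 0.16187 m.
|ω_rod| = r ω |cosθ| / √(L² − r² sin²θ) = 0.0558·285.7·0.18567/0.16187 = 18.289 rad/s.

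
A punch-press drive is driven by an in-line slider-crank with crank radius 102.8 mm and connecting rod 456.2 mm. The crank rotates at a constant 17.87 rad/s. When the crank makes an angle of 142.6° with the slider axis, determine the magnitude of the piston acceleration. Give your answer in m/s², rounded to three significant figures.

ω = 17.87 rad/s
x(θ) = r cosθ + √(L² − r² sin²θ); with ω constant, a = ω²·d²x/dθ².
d²x/dθ² = −r cosθ − r²(cos2θ)/√u − r⁴ sin²2θ/(4u^{3/2}),  u = L² − r² sin²θ = 0.20422 m².
Substituting r = 0.1028 m, L = 0.4562 m, θ = 142.6°: d²x/dθ² = +0.075253 m.
a = ω²·d²x/dθ² = (17.87)²·(+0.075253) = +24.031 m/s²;  |a| = 24.031 m/s².

24.0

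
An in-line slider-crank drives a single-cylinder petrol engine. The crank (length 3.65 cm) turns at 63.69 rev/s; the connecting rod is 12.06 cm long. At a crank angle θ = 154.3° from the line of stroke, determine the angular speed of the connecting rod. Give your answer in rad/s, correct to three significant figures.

110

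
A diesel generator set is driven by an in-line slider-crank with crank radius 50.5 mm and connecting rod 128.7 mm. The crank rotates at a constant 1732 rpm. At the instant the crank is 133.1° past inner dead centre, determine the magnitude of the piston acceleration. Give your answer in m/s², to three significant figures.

1150

ω = 2π·1732/60 = 181.4 rad/s
x(θ) = r cosθ + √(L² − r² sin²θ); with ω constant, a = ω²·d²x/dθ².
d²x/dθ² = −r cosθ − r²(cos2θ)/√u − r⁴ sin²2θ/(4u^{3/2}),  u = L² − r² sin²θ = 0.0152041 m².
Substituting r = 0.0505 m, L = 0.1287 m, θ = 133.1°: d²x/dθ² = +0.035013 m.
a = ω²·d²x/dθ² = (181.4)²·(+0.035013) = +1151.8 m/s²;  |a| = 1151.8 m/s².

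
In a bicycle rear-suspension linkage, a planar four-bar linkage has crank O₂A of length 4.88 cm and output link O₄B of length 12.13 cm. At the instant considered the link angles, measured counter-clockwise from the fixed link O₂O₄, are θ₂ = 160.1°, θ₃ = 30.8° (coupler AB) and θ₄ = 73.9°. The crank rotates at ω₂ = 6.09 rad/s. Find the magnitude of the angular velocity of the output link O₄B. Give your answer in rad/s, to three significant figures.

ω₂ = 6.09 rad/s
Differentiating the loop-closure r₂e^{iθ₂}+r₃e^{iθ₃}=r₁+r₄e^{iθ₄} gives r₂ω₂e^{iθ₂}+r₃ω₃e^{iθ₃}=r₄ω₄e^{iθ₄}.
Eliminating the other unknown: ω₄ = r₂ω₂ sin(θ₂−θ₃) / [r₄ sin(θ₄−θ₃)].
Numerator sine = +0.77384; denominator sine = +0.68327.
Result = 0.0488·6.09·(+0.77384) / (0.1213·(+0.68327)) = +2.7748 rad/s; magnitude 2.7748 rad/s.

2.77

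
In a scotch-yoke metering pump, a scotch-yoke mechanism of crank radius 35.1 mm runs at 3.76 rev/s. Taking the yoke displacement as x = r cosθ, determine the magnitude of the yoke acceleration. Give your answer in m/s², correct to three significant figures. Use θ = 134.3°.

ω = 23.62 rad/s (from 3.76 rev/s).
x = r cosθ ⇒ ẍ = −rω² cosθ (ω constant).
|a| = rω²|cosθ| = 0.0351·(23.62)²·|cos 134.3°| = 13.682 m/s².

13.7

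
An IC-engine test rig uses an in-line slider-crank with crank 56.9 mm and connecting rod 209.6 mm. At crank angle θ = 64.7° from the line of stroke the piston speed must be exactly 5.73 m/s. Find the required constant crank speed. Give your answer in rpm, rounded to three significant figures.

950

For an in-line slider-crank, |v_piston| = rω|sinθ|·[1 + r cosθ/√(L² − r² sin²θ)].
With r = 0.0569 m, L = 0.2096 m, θ = 64.7°: the bracketed kinematic factor |dx/dθ| = 0.057599 m.
ω = v/|dx/dθ| = 5.73/0.057599 = 99.481 rad/s.
N = 60ω/(2π) = 949.98 rpm.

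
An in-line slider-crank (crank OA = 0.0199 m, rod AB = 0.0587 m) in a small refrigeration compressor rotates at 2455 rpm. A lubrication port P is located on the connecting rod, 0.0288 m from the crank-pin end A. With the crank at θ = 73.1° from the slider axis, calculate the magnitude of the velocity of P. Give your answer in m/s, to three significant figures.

5.20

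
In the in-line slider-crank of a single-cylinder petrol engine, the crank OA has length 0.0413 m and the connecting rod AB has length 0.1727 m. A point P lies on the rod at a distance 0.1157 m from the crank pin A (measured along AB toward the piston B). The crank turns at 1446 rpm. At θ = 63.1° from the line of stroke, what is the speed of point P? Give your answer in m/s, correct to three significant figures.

6.06

ω = 151.4 rad/s.  Crank-pin speed |V_A| = rω = 6.2538 m/s, perpendicular to OA.
Rod angle: sinφ = −(r/L) sinθ ⇒ φ = -12.314°; ω_rod = −rω cosθ/√(L²−r²sin²θ) = -16.769 rad/s.
V_P = V_A + ω_rod × AP, with AP = 0.1157 m along the rod.
Components: V_Px = −rω sinθ − a·ω_rod·sinφ = -5.9909 m/s;  V_Py = rω cosθ + a·ω_rod·cosφ = +0.93387 m/s.
|V_P| = √(V_Px² + V_Py²) = 6.0633 m/s.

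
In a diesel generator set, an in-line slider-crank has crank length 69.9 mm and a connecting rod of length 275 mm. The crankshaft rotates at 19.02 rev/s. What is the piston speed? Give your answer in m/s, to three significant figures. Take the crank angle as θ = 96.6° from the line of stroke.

8.05

ω = 2π·19 = 119.5 rad/s
For an in-line slider-crank, x = r cosθ + √(L² − r² sin²θ), so v = −rω sinθ·[1 + r cosθ/√(L² − r² sin²θ)].
With r = 0.0699 m, L = 0.275 m, θ = 96.6°: √(L² − r² sin²θ) = 0.26609 m.
v = −0.0699·119.5·0.99337·[1 + 0.0699·-0.11494/0.26609] = -8.0476 m/s.
|v| = 8.0476 m/s.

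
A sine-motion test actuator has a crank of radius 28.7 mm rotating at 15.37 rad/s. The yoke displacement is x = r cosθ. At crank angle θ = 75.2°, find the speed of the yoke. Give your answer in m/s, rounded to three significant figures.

ω = 15.37 rad/s
x = r cosθ ⇒ ẋ = −rω sinθ.
|v| = rω|sinθ| = 0.0287·15.37·|sin 75.2°| = 0.42648 m/s.

0.426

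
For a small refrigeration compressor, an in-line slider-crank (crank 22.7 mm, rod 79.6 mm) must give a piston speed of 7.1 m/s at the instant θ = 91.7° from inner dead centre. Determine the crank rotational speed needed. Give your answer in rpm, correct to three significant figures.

For an in-line slider-crank, |v_piston| = rω|sinθ|·[1 + r cosθ/√(L² − r² sin²θ)].
With r = 0.0227 m, L = 0.0796 m, θ = 91.7°: the bracketed kinematic factor |dx/dθ| = 0.02249 m.
ω = v/|dx/dθ| = 7.1/0.02249 = 315.7 rad/s.
N = 60ω/(2π) = 3014.7 rpm.

3010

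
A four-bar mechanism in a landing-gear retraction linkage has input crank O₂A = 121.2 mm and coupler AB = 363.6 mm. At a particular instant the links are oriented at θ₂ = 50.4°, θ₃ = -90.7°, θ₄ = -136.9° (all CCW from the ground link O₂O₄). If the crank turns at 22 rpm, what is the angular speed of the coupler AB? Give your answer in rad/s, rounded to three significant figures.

0.135

ω₂ = 2.304 rad/s (from 22 rpm).
Differentiating the loop-closure r₂e^{iθ₂}+r₃e^{iθ₃}=r₁+r₄e^{iθ₄} gives r₂ω₂e^{iθ₂}+r₃ω₃e^{iθ₃}=r₄ω₄e^{iθ₄}.
Eliminating the other unknown: ω₃ = r₂ω₂ sin(θ₄−θ₂) / [r₃ sin(θ₃−θ₄)].
Numerator sine = +0.12706; denominator sine = +0.72176.
Result = 0.1212·2.304·(+0.12706) / (0.3636·(+0.72176)) = +0.1352 rad/s; magnitude 0.1352 rad/s.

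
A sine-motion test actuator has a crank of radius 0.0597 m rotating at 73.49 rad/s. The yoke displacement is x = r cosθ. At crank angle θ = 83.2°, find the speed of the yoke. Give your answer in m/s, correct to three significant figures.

ω = 73.49 rad/s
x = r cosθ ⇒ ẋ = −rω sinθ.
|v| = rω|sinθ| = 0.0597·73.49·|sin 83.2°| = 4.3565 m/s.

4.36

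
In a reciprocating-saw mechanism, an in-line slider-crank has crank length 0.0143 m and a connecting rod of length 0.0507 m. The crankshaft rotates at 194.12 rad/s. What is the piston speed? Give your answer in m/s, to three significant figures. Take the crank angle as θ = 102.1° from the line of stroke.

ω = 194.1 rad/s
For an in-line slider-crank, x = r cosθ + √(L² − r² sin²θ), so v = −rω sinθ·[1 + r cosθ/√(L² − r² sin²θ)].
With r = 0.0143 m, L = 0.0507 m, θ = 102.1°: √(L² − r² sin²θ) = 0.048734 m.
v = −0.0143·194.1·0.97778·[1 + 0.0143·-0.20962/0.048734] = -2.5473 m/s.
|v| = 2.5473 m/s.

2.55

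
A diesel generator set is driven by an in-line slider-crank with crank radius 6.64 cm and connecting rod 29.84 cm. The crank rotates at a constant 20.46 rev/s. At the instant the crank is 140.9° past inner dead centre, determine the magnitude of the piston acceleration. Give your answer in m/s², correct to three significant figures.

798

ω = 2π·20.5 = 128.6 rad/s
x(θ) = r cosθ + √(L² − r² sin²θ); with ω constant, a = ω²·d²x/dθ².
d²x/dθ² = −r cosθ − r²(cos2θ)/√u − r⁴ sin²2θ/(4u^{3/2}),  u = L² − r² sin²θ = 0.0872889 m².
Substituting r = 0.0664 m, L = 0.2984 m, θ = 140.9°: d²x/dθ² = +0.048297 m.
a = ω²·d²x/dθ² = (128.6)²·(+0.048297) = +798.17 m/s²;  |a| = 798.17 m/s².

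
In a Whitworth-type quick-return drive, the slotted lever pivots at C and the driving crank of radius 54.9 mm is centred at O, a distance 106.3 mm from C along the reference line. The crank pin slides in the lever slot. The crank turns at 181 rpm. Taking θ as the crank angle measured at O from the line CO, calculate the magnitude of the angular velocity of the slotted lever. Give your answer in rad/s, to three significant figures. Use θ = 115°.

1.11

ω = 18.95 rad/s (from 181 rpm).
Crank pin A relative to C: A = (d + r cosθ, r sinθ); lever angle φ = atan2(r sinθ, d + r cosθ).
Differentiating tanφ: φ̇ = rω(d cosθ + r)/(d² + r² + 2dr cosθ).
d² + r² + 2dr cosθ = |CA|² = 0.00938101 m²;  d cosθ + r = +0.0099757 m.
|ω_lever| = |0.0549·18.95·+0.0099757| / 0.00938101 = 1.1066 rad/s.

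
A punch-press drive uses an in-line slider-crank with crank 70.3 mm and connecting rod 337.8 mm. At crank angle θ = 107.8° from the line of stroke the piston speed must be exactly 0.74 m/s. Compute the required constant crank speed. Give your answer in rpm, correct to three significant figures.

113

For an in-line slider-crank, |v_piston| = rω|sinθ|·[1 + r cosθ/√(L² − r² sin²θ)].
With r = 0.0703 m, L = 0.3378 m, θ = 107.8°: the bracketed kinematic factor |dx/dθ| = 0.06259 m.
ω = v/|dx/dθ| = 0.74/0.06259 = 11.823 rad/s.
N = 60ω/(2π) = 112.9 rpm.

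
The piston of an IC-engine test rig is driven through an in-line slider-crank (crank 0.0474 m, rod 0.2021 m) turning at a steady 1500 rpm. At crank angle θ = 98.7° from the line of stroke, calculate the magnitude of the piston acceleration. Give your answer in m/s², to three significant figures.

ω = 2π·1500/60 = 157.1 rad/s
x(θ) = r cosθ + √(L² − r² sin²θ); with ω constant, a = ω²·d²x/dθ².
d²x/dθ² = −r cosθ − r²(cos2θ)/√u − r⁴ sin²2θ/(4u^{3/2}),  u = L² − r² sin²θ = 0.0386491 m².
Substituting r = 0.0474 m, L = 0.2021 m, θ = 98.7°: d²x/dθ² = +0.01806 m.
a = ω²·d²x/dθ² = (157.1)²·(+0.01806) = +445.62 m/s²;  |a| = 445.62 m/s².

446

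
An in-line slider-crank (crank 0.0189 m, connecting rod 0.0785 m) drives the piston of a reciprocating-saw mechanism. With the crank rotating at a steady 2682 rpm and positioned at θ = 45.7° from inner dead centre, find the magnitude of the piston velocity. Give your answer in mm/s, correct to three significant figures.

ω = 2π·2682/60 = 280.9 rad/s
For an in-line slider-crank, x = r cosθ + √(L² − r² sin²θ), so v = −rω sinθ·[1 + r cosθ/√(L² − r² sin²θ)].
With r = 0.0189 m, L = 0.0785 m, θ = 45.7°: √(L² − r² sin²θ) = 0.077326 m.
v = −0.0189·280.9·0.71569·[1 + 0.0189·0.69842/0.077326] = -4.4476 m/s.
|v| = 4.4476 m/s = 4447.6 mm/s.

4450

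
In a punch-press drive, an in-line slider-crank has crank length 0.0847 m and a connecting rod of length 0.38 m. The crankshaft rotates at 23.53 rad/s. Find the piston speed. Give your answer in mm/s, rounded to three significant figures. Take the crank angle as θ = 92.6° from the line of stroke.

ω = 23.53 rad/s
For an in-line slider-crank, x = r cosθ + √(L² − r² sin²θ), so v = −rω sinθ·[1 + r cosθ/√(L² − r² sin²θ)].
With r = 0.0847 m, L = 0.38 m, θ = 92.6°: √(L² − r² sin²θ) = 0.37046 m.
v = −0.0847·23.53·0.99897·[1 + 0.0847·-0.04536/0.37046] = -1.9703 m/s.
|v| = 1.9703 m/s = 1970.3 mm/s.

1970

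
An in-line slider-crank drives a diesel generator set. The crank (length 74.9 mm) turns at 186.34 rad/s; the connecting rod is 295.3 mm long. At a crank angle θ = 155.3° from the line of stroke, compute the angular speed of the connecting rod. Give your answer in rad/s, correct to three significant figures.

ω = 186.3 rad/s
The rod makes angle φ with the slider axis where L sinφ = r sinθ; differentiating, L cosφ·φ̇ = r ω cosθ.
L cosφ = √(L² − r² sin²θ) = 0.29364 m.
|ω_rod| = r ω |cosθ| / √(L² − r² sin²θ) = 0.0749·186.3·0.90851/0.29364 = 43.182 rad/s.

43.2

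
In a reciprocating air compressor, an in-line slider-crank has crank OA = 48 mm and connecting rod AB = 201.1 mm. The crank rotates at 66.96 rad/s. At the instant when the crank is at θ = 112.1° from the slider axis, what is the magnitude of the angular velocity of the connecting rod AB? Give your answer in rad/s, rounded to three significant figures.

6.17

ω = 66.96 rad/s
The rod makes angle φ with the slider axis where L sinφ = r sinθ; differentiating, L cosφ·φ̇ = r ω cosθ.
L cosφ = √(L² − r² sin²θ) = 0.19612 m.
|ω_rod| = r ω |cosθ| / √(L² − r² sin²θ) = 0.048·66.96·0.37622/0.19612 = 6.1657 rad/s.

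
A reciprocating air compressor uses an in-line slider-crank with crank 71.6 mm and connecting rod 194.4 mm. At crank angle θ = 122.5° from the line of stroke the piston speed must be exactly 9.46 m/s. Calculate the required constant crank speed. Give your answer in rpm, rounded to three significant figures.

For an in-line slider-crank, |v_piston| = rω|sinθ|·[1 + r cosθ/√(L² − r² sin²θ)].
With r = 0.0716 m, L = 0.1944 m, θ = 122.5°: the bracketed kinematic factor |dx/dθ| = 0.047815 m.
ω = v/|dx/dθ| = 9.46/0.047815 = 197.85 rad/s.
N = 60ω/(2π) = 1889.3 rpm.

1890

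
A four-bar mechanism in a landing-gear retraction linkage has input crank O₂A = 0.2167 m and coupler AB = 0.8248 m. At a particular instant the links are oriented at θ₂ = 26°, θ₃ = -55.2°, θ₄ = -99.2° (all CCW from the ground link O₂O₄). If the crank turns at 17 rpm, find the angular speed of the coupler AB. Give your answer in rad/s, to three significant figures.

0.550

ω₂ = 1.78 rad/s (from 17 rpm).
Differentiating the loop-closure r₂e^{iθ₂}+r₃e^{iθ₃}=r₁+r₄e^{iθ₄} gives r₂ω₂e^{iθ₂}+r₃ω₃e^{iθ₃}=r₄ω₄e^{iθ₄}.
Eliminating the other unknown: ω₃ = r₂ω₂ sin(θ₄−θ₂) / [r₃ sin(θ₃−θ₄)].
Numerator sine = -0.81714; denominator sine = +0.69466.
Result = 0.2167·1.78·(-0.81714) / (0.8248·(+0.69466)) = -0.55019 rad/s; magnitude 0.55019 rad/s.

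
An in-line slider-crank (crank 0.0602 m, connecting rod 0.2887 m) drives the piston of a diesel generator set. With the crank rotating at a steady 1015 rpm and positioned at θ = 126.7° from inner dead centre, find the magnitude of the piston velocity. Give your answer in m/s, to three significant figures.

ω = 2π·1015/60 = 106.3 rad/s
For an in-line slider-crank, x = r cosθ + √(L² − r² sin²θ), so v = −rω sinθ·[1 + r cosθ/√(L² − r² sin²θ)].
With r = 0.0602 m, L = 0.2887 m, θ = 126.7°: √(L² − r² sin²θ) = 0.28464 m.
v = −0.0602·106.3·0.80178·[1 + 0.0602·-0.59763/0.28464] = -4.4819 m/s.
|v| = 4.4819 m/s.

4.48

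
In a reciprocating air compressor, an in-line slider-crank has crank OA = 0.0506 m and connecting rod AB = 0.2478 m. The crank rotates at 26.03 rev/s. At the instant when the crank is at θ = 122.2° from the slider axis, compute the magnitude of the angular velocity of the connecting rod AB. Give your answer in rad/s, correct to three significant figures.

ω = 163.6 rad/s (converted from 26.03 rev/s).
The rod makes angle φ with the slider axis where L sinφ = r sinθ; differentiating, L cosφ·φ̇ = r ω cosθ.
L cosφ = √(L² − r² sin²θ) = 0.24407 m.
|ω_rod| = r ω |cosθ| / √(L² − r² sin²θ) = 0.0506·163.6·0.53288/0.24407 = 18.068 rad/s.

18.1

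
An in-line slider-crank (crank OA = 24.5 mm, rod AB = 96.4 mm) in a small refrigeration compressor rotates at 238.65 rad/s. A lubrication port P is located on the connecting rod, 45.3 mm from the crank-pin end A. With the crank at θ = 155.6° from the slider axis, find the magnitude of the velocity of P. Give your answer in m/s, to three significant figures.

3.55

ω = 238.7 rad/s.  Crank-pin speed |V_A| = rω = 5.8469 m/s, perpendicular to OA.
Rod angle: sinφ = −(r/L) sinθ ⇒ φ = -6.027°; ω_rod = −rω cosθ/√(L²−r²sin²θ) = +55.542 rad/s.
V_P = V_A + ω_rod × AP, with AP = 0.0453 m along the rod.
Components: V_Px = −rω sinθ − a·ω_rod·sinφ = -2.1512 m/s;  V_Py = rω cosθ + a·ω_rod·cosφ = -2.8225 m/s.
|V_P| = √(V_Px² + V_Py²) = 3.5489 m/s.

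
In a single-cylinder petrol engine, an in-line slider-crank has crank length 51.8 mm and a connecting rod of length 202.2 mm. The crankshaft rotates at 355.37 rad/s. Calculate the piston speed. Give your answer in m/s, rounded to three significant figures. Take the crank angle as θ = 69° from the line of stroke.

18.8

ω = 355.4 rad/s
For an in-line slider-crank, x = r cosθ + √(L² − r² sin²θ), so v = −rω sinθ·[1 + r cosθ/√(L² − r² sin²θ)].
With r = 0.0518 m, L = 0.2022 m, θ = 69°: √(L² − r² sin²θ) = 0.19633 m.
v = −0.0518·355.4·0.93358·[1 + 0.0518·0.35837/0.19633] = -18.81 m/s.
|v| = 18.81 m/s.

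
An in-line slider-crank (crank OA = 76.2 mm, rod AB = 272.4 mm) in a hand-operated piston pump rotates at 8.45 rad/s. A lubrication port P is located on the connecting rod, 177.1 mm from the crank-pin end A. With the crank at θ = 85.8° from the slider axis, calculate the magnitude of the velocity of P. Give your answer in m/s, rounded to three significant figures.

ω = 8.45 rad/s.  Crank-pin speed |V_A| = rω = 0.64389 m/s, perpendicular to OA.
Rod angle: sinφ = −(r/L) sinθ ⇒ φ = -16.200°; ω_rod = −rω cosθ/√(L²−r²sin²θ) = -0.18028 rad/s.
V_P = V_A + ω_rod × AP, with AP = 0.1771 m along the rod.
Components: V_Px = −rω sinθ − a·ω_rod·sinφ = -0.65107 m/s;  V_Py = rω cosθ + a·ω_rod·cosφ = +0.016498 m/s.
|V_P| = √(V_Px² + V_Py²) = 0.65128 m/s.

0.651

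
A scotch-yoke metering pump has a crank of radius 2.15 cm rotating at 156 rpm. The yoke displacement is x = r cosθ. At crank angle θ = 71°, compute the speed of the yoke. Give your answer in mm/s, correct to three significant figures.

332

ω = 16.34 rad/s (from 156 rpm).
x = r cosθ ⇒ ẋ = −rω sinθ.
|v| = rω|sinθ| = 0.0215·16.34·|sin 71°| = 0.33209 m/s = 332.09 mm/s.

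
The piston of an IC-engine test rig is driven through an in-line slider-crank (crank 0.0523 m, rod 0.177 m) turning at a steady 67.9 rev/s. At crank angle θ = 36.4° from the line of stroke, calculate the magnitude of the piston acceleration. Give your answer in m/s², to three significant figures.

8570

ω = 2π·67.9 = 426.6 rad/s
x(θ) = r cosθ + √(L² − r² sin²θ); with ω constant, a = ω²·d²x/dθ².
d²x/dθ² = −r cosθ − r²(cos2θ)/√u − r⁴ sin²2θ/(4u^{3/2}),  u = L² − r² sin²θ = 0.0303658 m².
Substituting r = 0.0523 m, L = 0.177 m, θ = 36.4°: d²x/dθ² = -0.04706 m.
a = ω²·d²x/dθ² = (426.6)²·(-0.04706) = -8565.5 m/s²;  |a| = 8565.5 m/s².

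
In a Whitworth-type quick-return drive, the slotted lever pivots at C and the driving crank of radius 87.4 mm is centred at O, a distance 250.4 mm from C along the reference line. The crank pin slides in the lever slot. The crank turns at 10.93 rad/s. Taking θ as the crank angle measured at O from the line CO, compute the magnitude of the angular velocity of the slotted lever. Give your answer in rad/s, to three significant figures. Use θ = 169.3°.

ω = 10.93 rad/s
Crank pin A relative to C: A = (d + r cosθ, r sinθ); lever angle φ = atan2(r sinθ, d + r cosθ).
Differentiating tanφ: φ̇ = rω(d cosθ + r)/(d² + r² + 2dr cosθ).
d² + r² + 2dr cosθ = |CA|² = 0.02733 m²;  d cosθ + r = -0.15865 m.
|ω_lever| = |0.0874·10.93·-0.15865| / 0.02733 = 5.5453 rad/s.

5.55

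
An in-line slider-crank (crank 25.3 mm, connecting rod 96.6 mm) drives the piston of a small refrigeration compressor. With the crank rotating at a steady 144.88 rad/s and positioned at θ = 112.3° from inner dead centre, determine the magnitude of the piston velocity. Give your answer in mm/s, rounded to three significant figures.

ω = 144.9 rad/s
For an in-line slider-crank, x = r cosθ + √(L² − r² sin²θ), so v = −rω sinθ·[1 + r cosθ/√(L² − r² sin²θ)].
With r = 0.0253 m, L = 0.0966 m, θ = 112.3°: √(L² − r² sin²θ) = 0.093721 m.
v = −0.0253·144.9·0.92521·[1 + 0.0253·-0.37946/0.093721] = -3.0439 m/s.
|v| = 3.0439 m/s = 3043.9 mm/s.

3040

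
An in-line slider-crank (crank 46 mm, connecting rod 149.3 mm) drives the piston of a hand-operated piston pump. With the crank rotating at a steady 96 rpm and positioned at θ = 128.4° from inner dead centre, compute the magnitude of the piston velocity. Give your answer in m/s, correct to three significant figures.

0.291

ω = 2π·96/60 = 10.05 rad/s
For an in-line slider-crank, x = r cosθ + √(L² − r² sin²θ), so v = −rω sinθ·[1 + r cosθ/√(L² − r² sin²θ)].
With r = 0.046 m, L = 0.1493 m, θ = 128.4°: √(L² − r² sin²θ) = 0.14488 m.
v = −0.046·10.05·0.78369·[1 + 0.046·-0.62115/0.14488] = -0.29094 m/s.
|v| = 0.29094 m/s.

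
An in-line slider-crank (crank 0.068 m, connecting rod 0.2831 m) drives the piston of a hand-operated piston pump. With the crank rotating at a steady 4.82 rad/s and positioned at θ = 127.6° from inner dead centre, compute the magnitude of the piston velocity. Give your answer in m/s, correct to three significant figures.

0.221

ω = 4.82 rad/s
For an in-line slider-crank, x = r cosθ + √(L² − r² sin²θ), so v = −rω sinθ·[1 + r cosθ/√(L² − r² sin²θ)].
With r = 0.068 m, L = 0.2831 m, θ = 127.6°: √(L² − r² sin²θ) = 0.27793 m.
v = −0.068·4.82·0.79229·[1 + 0.068·-0.61015/0.27793] = -0.22091 m/s.
|v| = 0.22091 m/s.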